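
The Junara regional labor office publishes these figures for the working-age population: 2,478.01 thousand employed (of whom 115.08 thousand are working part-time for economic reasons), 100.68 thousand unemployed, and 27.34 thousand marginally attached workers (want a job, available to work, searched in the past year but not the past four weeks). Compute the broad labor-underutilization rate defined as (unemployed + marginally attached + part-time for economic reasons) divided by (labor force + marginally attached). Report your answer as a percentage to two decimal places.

Labor force = 2,478.01 + 100.68 = 2,578.69 thousand.
Numerator = 100.68 + 27.34 + 115.08 = 243.10 thousand.
Denominator = 2,578.69 + 27.34 = 2,606.03 thousand.
Broad rate = 243.10 / 2,606.03 = 9.33%.

Broad underutilization rate ≈ 9.33%.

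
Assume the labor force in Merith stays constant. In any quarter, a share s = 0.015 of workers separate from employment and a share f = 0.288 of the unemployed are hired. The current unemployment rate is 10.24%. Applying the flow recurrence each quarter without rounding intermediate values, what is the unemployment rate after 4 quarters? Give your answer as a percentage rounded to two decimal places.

Unemployment rate after four quarters ≈ 6.20%.

With a fixed labor force, u_{t+1} = u_t + s·(1−u_t) − f·u_t = u_t·(1−s−f) + s.
Here 1−s−f = 0.697 and s = 0.015.
u_1 = 0.102400 × 0.697 + 0.015 = 0.086373.
u_2 = 0.086373 × 0.697 + 0.015 = 0.075202.
u_3 = 0.075202 × 0.697 + 0.015 = 0.067416.
u_4 = 0.067416 × 0.697 + 0.015 = 0.061989.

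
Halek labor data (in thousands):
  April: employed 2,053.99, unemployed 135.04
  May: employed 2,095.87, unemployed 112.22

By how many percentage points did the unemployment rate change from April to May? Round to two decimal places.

April: labor force = 2,053.99 + 135.04 = 2,189.03; u = 135.04/2,189.03 = 6.17%.
May: labor force = 2,095.87 + 112.22 = 2,208.09; u = 112.22/2,208.09 = 5.08%.
Change = 5.08% − 6.17% = −1.09 pp.

The unemployment rate changed by −1.09 percentage points.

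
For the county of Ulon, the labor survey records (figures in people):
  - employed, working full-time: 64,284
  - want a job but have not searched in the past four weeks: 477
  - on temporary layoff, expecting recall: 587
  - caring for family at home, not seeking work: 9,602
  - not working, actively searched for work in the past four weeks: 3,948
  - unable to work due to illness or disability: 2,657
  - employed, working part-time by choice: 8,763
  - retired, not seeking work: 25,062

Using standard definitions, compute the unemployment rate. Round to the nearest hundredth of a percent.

Unemployment rate ≈ 5.85%.

Employed = 64,284 + 8,763 = 73,047.
Unemployed = 587 + 3,948 = 4,535 (jobless and actively searching, or on temporary layoff).
Labor force = 73,047 + 4,535 = 77,582.
Unemployment rate = 4,535 / 77,582 = 5.85%.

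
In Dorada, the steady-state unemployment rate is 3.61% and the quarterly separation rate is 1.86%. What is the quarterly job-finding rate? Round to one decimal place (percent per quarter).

Job-finding rate ≈ 49.7% per quarter.

From u* = s/(s+f): f = s·(1−u)/u.
f = 1.86 × (1 − 0.0361) / 0.0361 = 1.7929 / 0.0361 ≈ 49.7% per quarter.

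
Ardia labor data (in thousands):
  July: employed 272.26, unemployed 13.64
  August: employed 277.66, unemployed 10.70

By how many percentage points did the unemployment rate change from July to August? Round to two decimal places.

The unemployment rate changed by −1.06 percentage points.

July: labor force = 272.26 + 13.64 = 285.90; u = 13.64/285.90 = 4.77%.
August: labor force = 277.66 + 10.70 = 288.36; u = 10.70/288.36 = 3.71%.
Change = 3.71% − 4.77% = −1.06 pp.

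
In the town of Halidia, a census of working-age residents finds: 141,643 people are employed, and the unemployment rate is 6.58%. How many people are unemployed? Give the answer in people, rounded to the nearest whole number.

Let U be the number unemployed. The labor force is E + U, and U/(E+U) = 0.0658.
So U = 0.0658 × 141,643 / (1 − 0.0658) = 9320.11 / 0.9342 ≈ 9,977.

About 9,977 are unemployed.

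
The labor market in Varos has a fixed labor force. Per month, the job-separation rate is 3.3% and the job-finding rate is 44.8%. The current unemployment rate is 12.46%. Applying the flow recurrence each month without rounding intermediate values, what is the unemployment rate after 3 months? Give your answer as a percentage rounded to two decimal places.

With a fixed labor force, u_{t+1} = u_t + s·(1−u_t) − f·u_t = u_t·(1−s−f) + s.
Here 1−s−f = 0.519 and s = 0.033.
u_1 = 0.124600 × 0.519 + 0.033 = 0.097667.
u_2 = 0.097667 × 0.519 + 0.033 = 0.083689.
u_3 = 0.083689 × 0.519 + 0.033 = 0.076435.

Unemployment rate after three months ≈ 7.64%.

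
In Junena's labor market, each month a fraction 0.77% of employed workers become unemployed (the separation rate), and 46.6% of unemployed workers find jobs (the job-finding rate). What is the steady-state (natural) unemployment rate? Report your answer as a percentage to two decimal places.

Steady-state unemployment rate ≈ 1.63%.

At steady state the flows balance: s·E = f·U, so U/(E+U) = s/(s+f).
u* = 0.77 / (0.77 + 46.6) = 0.77 / 47.37 = 1.63%.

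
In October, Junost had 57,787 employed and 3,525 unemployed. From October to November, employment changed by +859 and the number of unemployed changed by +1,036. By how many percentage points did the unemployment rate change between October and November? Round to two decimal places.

The unemployment rate changed by +1.47 percentage points.

October: labor force = 57,787 + 3,525 = 61,312; u = 3,525/61,312 = 5.75%.
November: labor force = 58,646 + 4,561 = 63,207; u = 4,561/63,207 = 7.22%.
Change = 7.22% − 5.75% = +1.47 pp.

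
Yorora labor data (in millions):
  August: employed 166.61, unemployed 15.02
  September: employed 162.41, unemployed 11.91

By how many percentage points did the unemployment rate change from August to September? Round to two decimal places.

The unemployment rate changed by −1.44 percentage points.

August: labor force = 166.61 + 15.02 = 181.63; u = 15.02/181.63 = 8.27%.
September: labor force = 162.41 + 11.91 = 174.32; u = 11.91/174.32 = 6.83%.
Change = 6.83% − 8.27% = −1.44 pp.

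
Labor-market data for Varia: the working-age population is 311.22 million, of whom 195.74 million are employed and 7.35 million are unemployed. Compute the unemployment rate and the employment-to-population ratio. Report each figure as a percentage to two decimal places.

Unemployment rate ≈ 3.62%; employment-population ratio ≈ 62.89%.

Labor force = employed + unemployed = 195.74 + 7.35 = 203.09 million.
Unemployment rate = 7.35 / 203.09 = 3.62%.
Employment-population ratio = 195.74 / 311.22 = 62.89%.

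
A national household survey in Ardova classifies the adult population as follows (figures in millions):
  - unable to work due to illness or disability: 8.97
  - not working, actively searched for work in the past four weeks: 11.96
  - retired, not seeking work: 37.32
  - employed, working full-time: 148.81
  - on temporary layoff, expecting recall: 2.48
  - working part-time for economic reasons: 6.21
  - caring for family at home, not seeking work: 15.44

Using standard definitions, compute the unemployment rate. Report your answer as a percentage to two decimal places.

Unemployment rate ≈ 8.52%.

Employed = 148.81 + 6.21 = 155.02 million (anyone who worked, including part-time for economic reasons, counts as employed).
Unemployed = 11.96 + 2.48 = 14.44 million (jobless and actively searching, or on temporary layoff).
Labor force = 155.02 + 14.44 = 169.46 million.
Unemployment rate = 14.44 / 169.46 = 8.52%.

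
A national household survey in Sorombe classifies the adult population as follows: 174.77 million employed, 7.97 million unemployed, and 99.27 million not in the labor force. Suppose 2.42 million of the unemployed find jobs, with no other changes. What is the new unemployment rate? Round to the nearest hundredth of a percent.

New unemployment rate ≈ 3.04%.

Initially, labor force = 174.77 + 7.97 = 182.74 million, so u = 7.97/182.74 = 4.36%.
After the change, unemployed falls and employed rises by 2.42; labor force unchanged → E = 177.19, U = 5.55, labor force = 182.74 million.
New unemployment rate = 5.55 / 182.74 = 3.04%.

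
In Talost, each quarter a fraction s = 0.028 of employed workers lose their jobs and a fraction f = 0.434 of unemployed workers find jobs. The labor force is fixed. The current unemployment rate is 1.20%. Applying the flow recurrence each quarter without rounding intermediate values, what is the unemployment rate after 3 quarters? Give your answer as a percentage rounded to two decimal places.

Unemployment rate after three quarters ≈ 5.30%.

With a fixed labor force, u_{t+1} = u_t + s·(1−u_t) − f·u_t = u_t·(1−s−f) + s.
Here 1−s−f = 0.538 and s = 0.028.
u_1 = 0.012000 × 0.538 + 0.028 = 0.034456.
u_2 = 0.034456 × 0.538 + 0.028 = 0.046537.
u_3 = 0.046537 × 0.538 + 0.028 = 0.053037.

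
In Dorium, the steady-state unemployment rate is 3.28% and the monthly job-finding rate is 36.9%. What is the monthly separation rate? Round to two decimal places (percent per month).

Separation rate ≈ 1.25% per month.

From u* = s/(s+f): s = u·f/(1−u).
s = 0.0328 × 36.9 / (1 − 0.0328) = 1.2103 / 0.9672 ≈ 1.25% per month.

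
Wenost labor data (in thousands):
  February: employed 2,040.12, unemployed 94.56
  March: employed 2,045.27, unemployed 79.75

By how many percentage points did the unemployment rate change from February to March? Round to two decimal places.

The unemployment rate changed by −0.68 percentage points.

February: labor force = 2,040.12 + 94.56 = 2,134.68; u = 94.56/2,134.68 = 4.43%.
March: labor force = 2,045.27 + 79.75 = 2,125.02; u = 79.75/2,125.02 = 3.75%.
Change = 3.75% − 4.43% = −0.68 pp.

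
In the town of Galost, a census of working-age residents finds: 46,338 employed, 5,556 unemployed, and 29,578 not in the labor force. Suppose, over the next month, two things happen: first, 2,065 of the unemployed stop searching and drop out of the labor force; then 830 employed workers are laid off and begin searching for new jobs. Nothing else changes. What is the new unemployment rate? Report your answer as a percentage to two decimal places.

New unemployment rate ≈ 8.67%.

Initially, labor force = 46,338 + 5,556 = 51,894, so u = 5,556/51,894 = 10.71%.
After the first change, unemployed and labor force both fall by 2,065 → E = 46,338, U = 3,491, labor force = 49,829.
After the second change, employed falls and unemployed rises by 830; labor force unchanged → E = 45,508, U = 4,321, labor force = 49,829.
New unemployment rate = 4,321 / 49,829 = 8.67%.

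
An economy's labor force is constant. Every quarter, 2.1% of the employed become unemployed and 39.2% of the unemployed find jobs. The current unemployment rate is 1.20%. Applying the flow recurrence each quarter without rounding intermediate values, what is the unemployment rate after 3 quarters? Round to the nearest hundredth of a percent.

Unemployment rate after three quarters ≈ 4.30%.

With a fixed labor force, u_{t+1} = u_t + s·(1−u_t) − f·u_t = u_t·(1−s−f) + s.
Here 1−s−f = 0.587 and s = 0.021.
u_1 = 0.012000 × 0.587 + 0.021 = 0.028044.
u_2 = 0.028044 × 0.587 + 0.021 = 0.037462.
u_3 = 0.037462 × 0.587 + 0.021 = 0.042990.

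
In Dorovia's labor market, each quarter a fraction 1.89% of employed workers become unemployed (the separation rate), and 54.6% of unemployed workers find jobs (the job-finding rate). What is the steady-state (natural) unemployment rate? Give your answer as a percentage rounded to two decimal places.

At steady state the flows balance: s·E = f·U, so U/(E+U) = s/(s+f).
u* = 1.89 / (1.89 + 54.6) = 1.89 / 56.49 = 3.35%.

Steady-state unemployment rate ≈ 3.35%.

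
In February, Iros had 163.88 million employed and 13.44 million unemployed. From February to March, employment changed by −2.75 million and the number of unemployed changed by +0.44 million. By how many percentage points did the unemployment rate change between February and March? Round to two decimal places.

February: labor force = 163.88 + 13.44 = 177.32; u = 13.44/177.32 = 7.58%.
March: labor force = 161.13 + 13.88 = 175.01; u = 13.88/175.01 = 7.93%.
Change = 7.93% − 7.58% = +0.35 pp.

The unemployment rate changed by +0.35 percentage points.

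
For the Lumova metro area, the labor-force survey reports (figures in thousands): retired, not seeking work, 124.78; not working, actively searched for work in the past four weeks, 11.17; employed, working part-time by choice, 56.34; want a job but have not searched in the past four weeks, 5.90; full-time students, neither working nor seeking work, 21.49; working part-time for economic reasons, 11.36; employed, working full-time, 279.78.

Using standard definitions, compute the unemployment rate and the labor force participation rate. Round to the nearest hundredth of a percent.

Employed = 56.34 + 11.36 + 279.78 = 347.48 thousand (anyone who worked, including part-time for economic reasons, counts as employed).
Unemployed = 11.17 thousand.
Labor force = 347.48 + 11.17 = 358.65 thousand.
Not in labor force = 124.78 + 5.90 + 21.49 = 152.17 thousand (those not working and not actively searching are outside the labor force — including those who want a job but have given up searching).
Civilian working-age population = 358.65 + 152.17 = 510.82 thousand.
Unemployment rate = 11.17 / 358.65 = 3.11%.
Labor force participation rate = 358.65 / 510.82 = 70.21%.

Unemployment rate ≈ 3.11%; labor force participation rate ≈ 70.21%.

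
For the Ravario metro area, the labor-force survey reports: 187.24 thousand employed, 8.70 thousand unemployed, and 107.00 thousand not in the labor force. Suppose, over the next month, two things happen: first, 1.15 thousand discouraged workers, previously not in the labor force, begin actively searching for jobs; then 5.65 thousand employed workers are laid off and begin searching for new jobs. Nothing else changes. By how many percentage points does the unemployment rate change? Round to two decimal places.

Initially, labor force = 187.24 + 8.70 = 195.94 thousand, so u = 8.70/195.94 = 4.44%.
After the first change, unemployed and labor force both rise by 1.15 → E = 187.24, U = 9.85, labor force = 197.09 thousand.
After the second change, employed falls and unemployed rises by 5.65; labor force unchanged → E = 181.59, U = 15.50, labor force = 197.09 thousand.
New unemployment rate = 15.50 / 197.09 = 7.86%.
Change = 7.86% − 4.44% = +3.42 percentage points.

The unemployment rate changes by +3.42 percentage points.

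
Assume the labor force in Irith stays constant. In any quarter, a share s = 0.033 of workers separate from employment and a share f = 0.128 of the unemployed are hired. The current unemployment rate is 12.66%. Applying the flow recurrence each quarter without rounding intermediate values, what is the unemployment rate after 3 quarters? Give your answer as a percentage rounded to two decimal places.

With a fixed labor force, u_{t+1} = u_t + s·(1−u_t) − f·u_t = u_t·(1−s−f) + s.
Here 1−s−f = 0.839 and s = 0.033.
u_1 = 0.126600 × 0.839 + 0.033 = 0.139217.
u_2 = 0.139217 × 0.839 + 0.033 = 0.149803.
u_3 = 0.149803 × 0.839 + 0.033 = 0.158685.

Unemployment rate after three quarters ≈ 15.87%.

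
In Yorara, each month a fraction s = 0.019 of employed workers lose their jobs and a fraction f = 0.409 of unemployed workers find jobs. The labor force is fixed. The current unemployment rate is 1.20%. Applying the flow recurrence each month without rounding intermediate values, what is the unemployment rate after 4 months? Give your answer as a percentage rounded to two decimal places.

Unemployment rate after four months ≈ 4.09%.

With a fixed labor force, u_{t+1} = u_t + s·(1−u_t) − f·u_t = u_t·(1−s−f) + s.
Here 1−s−f = 0.572 and s = 0.019.
u_1 = 0.012000 × 0.572 + 0.019 = 0.025864.
u_2 = 0.025864 × 0.572 + 0.019 = 0.033794.
u_3 = 0.033794 × 0.572 + 0.019 = 0.038330.
u_4 = 0.038330 × 0.572 + 0.019 = 0.040925.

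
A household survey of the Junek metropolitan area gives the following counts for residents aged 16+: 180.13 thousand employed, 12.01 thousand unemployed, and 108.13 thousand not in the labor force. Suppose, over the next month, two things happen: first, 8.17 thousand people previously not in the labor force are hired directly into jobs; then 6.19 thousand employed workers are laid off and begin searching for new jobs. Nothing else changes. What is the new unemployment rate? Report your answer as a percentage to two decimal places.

Initially, labor force = 180.13 + 12.01 = 192.14 thousand, so u = 12.01/192.14 = 6.25%.
After the first change, employed and labor force both rise by 8.17; unemployed unchanged → E = 188.30, U = 12.01, labor force = 200.31 thousand.
After the second change, employed falls and unemployed rises by 6.19; labor force unchanged → E = 182.11, U = 18.20, labor force = 200.31 thousand.
New unemployment rate = 18.20 / 200.31 = 9.09%.

New unemployment rate ≈ 9.09%.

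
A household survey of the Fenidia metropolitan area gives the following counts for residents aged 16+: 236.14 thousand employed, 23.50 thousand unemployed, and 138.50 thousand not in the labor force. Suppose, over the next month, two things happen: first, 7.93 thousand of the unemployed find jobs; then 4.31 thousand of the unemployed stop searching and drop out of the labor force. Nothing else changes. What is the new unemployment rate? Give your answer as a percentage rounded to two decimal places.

New unemployment rate ≈ 4.41%.

Initially, labor force = 236.14 + 23.50 = 259.64 thousand, so u = 23.50/259.64 = 9.05%.
After the first change, unemployed falls and employed rises by 7.93; labor force unchanged → E = 244.07, U = 15.57, labor force = 259.64 thousand.
After the second change, unemployed and labor force both fall by 4.31 → E = 244.07, U = 11.26, labor force = 255.33 thousand.
New unemployment rate = 11.26 / 255.33 = 4.41%.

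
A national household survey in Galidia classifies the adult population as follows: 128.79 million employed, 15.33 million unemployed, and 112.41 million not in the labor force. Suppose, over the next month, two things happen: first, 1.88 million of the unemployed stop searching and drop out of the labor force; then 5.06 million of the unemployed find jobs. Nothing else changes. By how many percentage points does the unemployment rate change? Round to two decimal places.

Initially, labor force = 128.79 + 15.33 = 144.12 million, so u = 15.33/144.12 = 10.64%.
After the first change, unemployed and labor force both fall by 1.88 → E = 128.79, U = 13.45, labor force = 142.24 million.
After the second change, unemployed falls and employed rises by 5.06; labor force unchanged → E = 133.85, U = 8.39, labor force = 142.24 million.
New unemployment rate = 8.39 / 142.24 = 5.90%.
Change = 5.90% − 10.64% = −4.74 percentage points.

The unemployment rate changes by −4.74 percentage points.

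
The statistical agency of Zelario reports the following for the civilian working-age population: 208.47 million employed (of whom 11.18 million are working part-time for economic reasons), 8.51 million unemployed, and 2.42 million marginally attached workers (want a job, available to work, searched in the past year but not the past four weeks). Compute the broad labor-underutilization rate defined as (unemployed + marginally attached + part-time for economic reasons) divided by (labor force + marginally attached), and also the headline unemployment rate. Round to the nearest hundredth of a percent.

Labor force = 208.47 + 8.51 = 216.98 million.
Numerator = 8.51 + 2.42 + 11.18 = 22.11 million.
Denominator = 216.98 + 2.42 = 219.40 million.
Broad rate = 22.11 / 219.40 = 10.08%.
Headline unemployment rate = 8.51 / 216.98 = 3.92%.

Broad underutilization rate ≈ 10.08%; headline unemployment rate ≈ 3.92%.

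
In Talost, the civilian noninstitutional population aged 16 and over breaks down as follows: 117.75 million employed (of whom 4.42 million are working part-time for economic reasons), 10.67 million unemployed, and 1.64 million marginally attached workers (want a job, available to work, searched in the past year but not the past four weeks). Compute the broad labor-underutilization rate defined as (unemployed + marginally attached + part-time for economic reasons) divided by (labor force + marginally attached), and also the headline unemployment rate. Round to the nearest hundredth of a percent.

Broad underutilization rate ≈ 12.86%; headline unemployment rate ≈ 8.31%.

Labor force = 117.75 + 10.67 = 128.42 million.
Numerator = 10.67 + 1.64 + 4.42 = 16.73 million.
Denominator = 128.42 + 1.64 = 130.06 million.
Broad rate = 16.73 / 130.06 = 12.86%.
Headline unemployment rate = 10.67 / 128.42 = 8.31%.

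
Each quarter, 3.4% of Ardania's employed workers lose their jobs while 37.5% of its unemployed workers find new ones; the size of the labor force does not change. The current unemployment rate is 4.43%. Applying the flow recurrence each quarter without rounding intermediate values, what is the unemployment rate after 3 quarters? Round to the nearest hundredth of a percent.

Unemployment rate after three quarters ≈ 7.51%.

With a fixed labor force, u_{t+1} = u_t + s·(1−u_t) − f·u_t = u_t·(1−s−f) + s.
Here 1−s−f = 0.591 and s = 0.034.
u_1 = 0.044300 × 0.591 + 0.034 = 0.060181.
u_2 = 0.060181 × 0.591 + 0.034 = 0.069567.
u_3 = 0.069567 × 0.591 + 0.034 = 0.075114.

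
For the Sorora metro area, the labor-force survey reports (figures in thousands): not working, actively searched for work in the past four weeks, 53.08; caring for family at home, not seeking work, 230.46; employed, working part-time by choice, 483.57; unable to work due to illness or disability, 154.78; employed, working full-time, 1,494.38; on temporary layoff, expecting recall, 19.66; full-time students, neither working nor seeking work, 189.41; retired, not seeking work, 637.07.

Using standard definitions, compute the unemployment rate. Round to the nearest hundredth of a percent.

Employed = 483.57 + 1,494.38 = 1,977.95 thousand.
Unemployed = 53.08 + 19.66 = 72.74 thousand (jobless and actively searching, or on temporary layoff).
Labor force = 1,977.95 + 72.74 = 2,050.69 thousand.
Unemployment rate = 72.74 / 2,050.69 = 3.55%.

Unemployment rate ≈ 3.55%.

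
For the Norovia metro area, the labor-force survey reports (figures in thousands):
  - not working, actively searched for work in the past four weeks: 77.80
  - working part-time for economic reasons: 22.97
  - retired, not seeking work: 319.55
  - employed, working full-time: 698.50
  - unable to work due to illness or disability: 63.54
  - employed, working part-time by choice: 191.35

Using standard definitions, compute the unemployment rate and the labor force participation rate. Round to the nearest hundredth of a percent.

Unemployment rate ≈ 7.85%; labor force participation rate ≈ 72.11%.

Employed = 22.97 + 698.50 + 191.35 = 912.82 thousand (anyone who worked, including part-time for economic reasons, counts as employed).
Unemployed = 77.80 thousand.
Labor force = 912.82 + 77.80 = 990.62 thousand.
Not in labor force = 319.55 + 63.54 = 383.09 thousand (those not working and not actively searching are outside the labor force).
Civilian working-age population = 990.62 + 383.09 = 1,373.71 thousand.
Unemployment rate = 77.80 / 990.62 = 7.85%.
Labor force participation rate = 990.62 / 1,373.71 = 72.11%.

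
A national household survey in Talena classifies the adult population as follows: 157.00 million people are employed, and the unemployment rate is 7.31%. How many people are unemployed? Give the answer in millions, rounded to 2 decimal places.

About 12.38 million are unemployed.

Let U be the number unemployed. The labor force is E + U, and U/(E+U) = 0.0731.
So U = 0.0731 × 157.00 / (1 − 0.0731) = 11.4767 / 0.9269 ≈ 12.38 million.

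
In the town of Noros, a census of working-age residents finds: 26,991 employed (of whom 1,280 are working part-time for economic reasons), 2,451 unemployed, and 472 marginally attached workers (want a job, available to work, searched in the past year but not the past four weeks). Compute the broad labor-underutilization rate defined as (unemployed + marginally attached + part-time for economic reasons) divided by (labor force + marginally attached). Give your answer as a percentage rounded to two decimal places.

Labor force = 26,991 + 2,451 = 29,442.
Numerator = 2,451 + 472 + 1,280 = 4,203.
Denominator = 29,442 + 472 = 29,914.
Broad rate = 4,203 / 29,914 = 14.05%.

Broad underutilization rate ≈ 14.05%.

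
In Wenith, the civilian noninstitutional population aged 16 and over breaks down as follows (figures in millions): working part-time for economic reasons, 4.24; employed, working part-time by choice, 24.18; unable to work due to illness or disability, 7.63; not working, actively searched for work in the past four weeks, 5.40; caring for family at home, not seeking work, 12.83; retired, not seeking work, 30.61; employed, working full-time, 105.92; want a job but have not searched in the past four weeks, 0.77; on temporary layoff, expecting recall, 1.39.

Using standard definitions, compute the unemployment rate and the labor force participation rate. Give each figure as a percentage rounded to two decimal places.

Employed = 4.24 + 24.18 + 105.92 = 134.34 million (anyone who worked, including part-time for economic reasons, counts as employed).
Unemployed = 5.40 + 1.39 = 6.79 million (jobless and actively searching, or on temporary layoff).
Labor force = 134.34 + 6.79 = 141.13 million.
Not in labor force = 7.63 + 12.83 + 30.61 + 0.77 = 51.84 million (those not working and not actively searching are outside the labor force — including those who want a job but have given up searching).
Civilian working-age population = 141.13 + 51.84 = 192.97 million.
Unemployment rate = 6.79 / 141.13 = 4.81%.
Labor force participation rate = 141.13 / 192.97 = 73.14%.

Unemployment rate ≈ 4.81%; labor force participation rate ≈ 73.14%.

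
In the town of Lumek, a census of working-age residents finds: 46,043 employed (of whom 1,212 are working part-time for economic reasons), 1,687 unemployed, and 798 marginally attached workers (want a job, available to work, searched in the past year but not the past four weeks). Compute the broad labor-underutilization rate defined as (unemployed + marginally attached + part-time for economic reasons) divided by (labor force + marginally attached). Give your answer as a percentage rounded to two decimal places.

Labor force = 46,043 + 1,687 = 47,730.
Numerator = 1,687 + 798 + 1,212 = 3,697.
Denominator = 47,730 + 798 = 48,528.
Broad rate = 3,697 / 48,528 = 7.62%.

Broad underutilization rate ≈ 7.62%.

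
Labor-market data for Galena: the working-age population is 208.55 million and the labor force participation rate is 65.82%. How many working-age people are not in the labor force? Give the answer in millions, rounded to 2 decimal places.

Share not in the labor force = 1 − 0.6582 = 0.3418.
Not in labor force = 0.3418 × 208.55 ≈ 71.28 million.

About 71.28 million are not in the labor force.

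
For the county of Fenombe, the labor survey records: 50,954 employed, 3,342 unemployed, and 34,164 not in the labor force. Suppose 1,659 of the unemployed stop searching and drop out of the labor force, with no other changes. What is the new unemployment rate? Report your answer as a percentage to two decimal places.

Initially, labor force = 50,954 + 3,342 = 54,296, so u = 3,342/54,296 = 6.16%.
After the change, unemployed and labor force both fall by 1,659 → E = 50,954, U = 1,683, labor force = 52,637.
New unemployment rate = 1,683 / 52,637 = 3.20%.

New unemployment rate ≈ 3.20%.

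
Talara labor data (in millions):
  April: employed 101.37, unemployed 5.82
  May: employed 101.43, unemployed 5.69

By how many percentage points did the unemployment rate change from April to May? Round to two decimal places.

April: labor force = 101.37 + 5.82 = 107.19; u = 5.82/107.19 = 5.43%.
May: labor force = 101.43 + 5.69 = 107.12; u = 5.69/107.12 = 5.31%.
Change = 5.31% − 5.43% = −0.12 pp.

The unemployment rate changed by −0.12 percentage points.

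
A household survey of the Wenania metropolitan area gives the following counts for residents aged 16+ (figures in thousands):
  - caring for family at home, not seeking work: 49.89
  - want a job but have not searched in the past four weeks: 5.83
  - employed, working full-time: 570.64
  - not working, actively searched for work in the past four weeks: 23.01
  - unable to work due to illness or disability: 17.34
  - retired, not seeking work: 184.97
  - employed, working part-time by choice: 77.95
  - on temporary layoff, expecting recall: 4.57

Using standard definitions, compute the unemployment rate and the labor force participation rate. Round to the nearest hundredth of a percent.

Employed = 570.64 + 77.95 = 648.59 thousand.
Unemployed = 23.01 + 4.57 = 27.58 thousand (jobless and actively searching, or on temporary layoff).
Labor force = 648.59 + 27.58 = 676.17 thousand.
Not in labor force = 49.89 + 5.83 + 17.34 + 184.97 = 258.03 thousand (those not working and not actively searching are outside the labor force — including those who want a job but have given up searching).
Civilian working-age population = 676.17 + 258.03 = 934.20 thousand.
Unemployment rate = 27.58 / 676.17 = 4.08%.
Labor force participation rate = 676.17 / 934.20 = 72.38%.

Unemployment rate ≈ 4.08%; labor force participation rate ≈ 72.38%.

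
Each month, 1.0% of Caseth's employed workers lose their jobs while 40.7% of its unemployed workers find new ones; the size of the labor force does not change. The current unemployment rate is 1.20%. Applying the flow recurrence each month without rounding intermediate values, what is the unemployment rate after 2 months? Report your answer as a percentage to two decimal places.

Unemployment rate after two months ≈ 1.99%.

With a fixed labor force, u_{t+1} = u_t + s·(1−u_t) − f·u_t = u_t·(1−s−f) + s.
Here 1−s−f = 0.583 and s = 0.010.
u_1 = 0.012000 × 0.583 + 0.010 = 0.016996.
u_2 = 0.016996 × 0.583 + 0.010 = 0.019909.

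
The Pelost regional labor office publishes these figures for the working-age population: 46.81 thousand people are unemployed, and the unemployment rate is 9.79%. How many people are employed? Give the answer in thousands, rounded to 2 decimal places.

About 431.33 thousand are employed.

Labor force = U / u = 46.81 / 0.0979 ≈ 478.14 thousand.
Employed = labor force − unemployed = 478.14 − 46.81 = 431.33 thousand.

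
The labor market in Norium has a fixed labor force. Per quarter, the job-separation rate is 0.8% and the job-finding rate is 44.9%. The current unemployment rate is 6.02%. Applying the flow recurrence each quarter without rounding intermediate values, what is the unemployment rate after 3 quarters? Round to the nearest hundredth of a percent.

Unemployment rate after three quarters ≈ 2.43%.

With a fixed labor force, u_{t+1} = u_t + s·(1−u_t) − f·u_t = u_t·(1−s−f) + s.
Here 1−s−f = 0.543 and s = 0.008.
u_1 = 0.060200 × 0.543 + 0.008 = 0.040689.
u_2 = 0.040689 × 0.543 + 0.008 = 0.030094.
u_3 = 0.030094 × 0.543 + 0.008 = 0.024341.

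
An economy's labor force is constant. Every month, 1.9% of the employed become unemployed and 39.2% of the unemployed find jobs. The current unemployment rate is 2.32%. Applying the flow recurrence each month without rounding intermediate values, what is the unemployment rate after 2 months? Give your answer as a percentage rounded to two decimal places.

With a fixed labor force, u_{t+1} = u_t + s·(1−u_t) − f·u_t = u_t·(1−s−f) + s.
Here 1−s−f = 0.589 and s = 0.019.
u_1 = 0.023200 × 0.589 + 0.019 = 0.032665.
u_2 = 0.032665 × 0.589 + 0.019 = 0.038240.

Unemployment rate after two months ≈ 3.82%.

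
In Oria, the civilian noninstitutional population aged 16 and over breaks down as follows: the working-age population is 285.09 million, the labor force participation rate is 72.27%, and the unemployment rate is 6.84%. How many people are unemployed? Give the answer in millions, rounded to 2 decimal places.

About 14.09 million are unemployed.

Labor force = 0.7227 × 285.09 = 206.03 million.
Unemployed = 0.0684 × 206.03 ≈ 14.09 million.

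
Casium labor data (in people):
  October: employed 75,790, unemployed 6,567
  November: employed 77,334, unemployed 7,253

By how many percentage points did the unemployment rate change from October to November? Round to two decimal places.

The unemployment rate changed by +0.60 percentage points.

October: labor force = 75,790 + 6,567 = 82,357; u = 6,567/82,357 = 7.97%.
November: labor force = 77,334 + 7,253 = 84,587; u = 7,253/84,587 = 8.57%.
Change = 8.57% − 7.97% = +0.60 pp.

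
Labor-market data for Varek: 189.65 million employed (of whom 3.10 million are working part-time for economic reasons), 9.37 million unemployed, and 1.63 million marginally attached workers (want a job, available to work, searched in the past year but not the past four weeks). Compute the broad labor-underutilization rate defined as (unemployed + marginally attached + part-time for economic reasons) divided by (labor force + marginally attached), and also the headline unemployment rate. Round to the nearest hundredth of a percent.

Broad underutilization rate ≈ 7.03%; headline unemployment rate ≈ 4.71%.

Labor force = 189.65 + 9.37 = 199.02 million.
Numerator = 9.37 + 1.63 + 3.10 = 14.10 million.
Denominator = 199.02 + 1.63 = 200.65 million.
Broad rate = 14.10 / 200.65 = 7.03%.
Headline unemployment rate = 9.37 / 199.02 = 4.71%.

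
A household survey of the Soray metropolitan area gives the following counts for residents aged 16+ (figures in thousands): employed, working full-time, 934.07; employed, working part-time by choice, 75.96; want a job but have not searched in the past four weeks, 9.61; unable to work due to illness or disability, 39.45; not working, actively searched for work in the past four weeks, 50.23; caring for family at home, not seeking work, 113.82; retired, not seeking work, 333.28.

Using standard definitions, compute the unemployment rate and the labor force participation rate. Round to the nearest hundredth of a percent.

Employed = 934.07 + 75.96 = 1,010.03 thousand.
Unemployed = 50.23 thousand.
Labor force = 1,010.03 + 50.23 = 1,060.26 thousand.
Not in labor force = 9.61 + 39.45 + 113.82 + 333.28 = 496.16 thousand (those not working and not actively searching are outside the labor force — including those who want a job but have given up searching).
Civilian working-age population = 1,060.26 + 496.16 = 1,556.42 thousand.
Unemployment rate = 50.23 / 1,060.26 = 4.74%.
Labor force participation rate = 1,060.26 / 1,556.42 = 68.12%.

Unemployment rate ≈ 4.74%; labor force participation rate ≈ 68.12%.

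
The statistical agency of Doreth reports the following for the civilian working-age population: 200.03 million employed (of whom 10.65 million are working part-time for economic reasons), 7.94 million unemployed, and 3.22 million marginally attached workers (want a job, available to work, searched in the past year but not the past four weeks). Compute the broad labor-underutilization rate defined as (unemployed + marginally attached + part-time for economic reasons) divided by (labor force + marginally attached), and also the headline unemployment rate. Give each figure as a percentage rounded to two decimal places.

Labor force = 200.03 + 7.94 = 207.97 million.
Numerator = 7.94 + 3.22 + 10.65 = 21.81 million.
Denominator = 207.97 + 3.22 = 211.19 million.
Broad rate = 21.81 / 211.19 = 10.33%.
Headline unemployment rate = 7.94 / 207.97 = 3.82%.

Broad underutilization rate ≈ 10.33%; headline unemployment rate ≈ 3.82%.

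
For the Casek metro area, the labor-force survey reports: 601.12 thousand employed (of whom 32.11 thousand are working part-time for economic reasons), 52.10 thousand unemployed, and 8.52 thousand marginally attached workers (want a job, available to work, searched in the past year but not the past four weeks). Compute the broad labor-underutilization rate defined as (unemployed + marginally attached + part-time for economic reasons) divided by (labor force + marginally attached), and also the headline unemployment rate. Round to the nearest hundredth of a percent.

Broad underutilization rate ≈ 14.01%; headline unemployment rate ≈ 7.98%.

Labor force = 601.12 + 52.10 = 653.22 thousand.
Numerator = 52.10 + 8.52 + 32.11 = 92.73 thousand.
Denominator = 653.22 + 8.52 = 661.74 thousand.
Broad rate = 92.73 / 661.74 = 14.01%.
Headline unemployment rate = 52.10 / 653.22 = 7.98%.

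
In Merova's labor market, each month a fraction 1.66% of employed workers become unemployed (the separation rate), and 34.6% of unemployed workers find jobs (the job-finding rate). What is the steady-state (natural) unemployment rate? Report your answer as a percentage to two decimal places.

At steady state the flows balance: s·E = f·U, so U/(E+U) = s/(s+f).
u* = 1.66 / (1.66 + 34.6) = 1.66 / 36.26 = 4.58%.

Steady-state unemployment rate ≈ 4.58%.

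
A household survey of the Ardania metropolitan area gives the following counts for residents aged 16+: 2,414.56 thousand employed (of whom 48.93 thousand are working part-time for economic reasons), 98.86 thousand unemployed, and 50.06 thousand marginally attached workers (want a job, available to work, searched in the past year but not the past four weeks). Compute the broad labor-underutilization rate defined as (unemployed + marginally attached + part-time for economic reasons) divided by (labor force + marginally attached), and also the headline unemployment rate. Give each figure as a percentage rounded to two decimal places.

Broad underutilization rate ≈ 7.72%; headline unemployment rate ≈ 3.93%.

Labor force = 2,414.56 + 98.86 = 2,513.42 thousand.
Numerator = 98.86 + 50.06 + 48.93 = 197.85 thousand.
Denominator = 2,513.42 + 50.06 = 2,563.48 thousand.
Broad rate = 197.85 / 2,563.48 = 7.72%.
Headline unemployment rate = 98.86 / 2,513.42 = 3.93%.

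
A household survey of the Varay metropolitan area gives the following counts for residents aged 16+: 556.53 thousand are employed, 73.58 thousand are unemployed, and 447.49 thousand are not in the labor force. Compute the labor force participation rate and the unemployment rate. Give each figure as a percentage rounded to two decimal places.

Labor force participation rate ≈ 58.47%; unemployment rate ≈ 11.68%.

Labor force = employed + unemployed = 556.53 + 73.58 = 630.11 thousand.
Working-age population = 630.11 + 447.49 = 1,077.60 thousand.
Unemployment rate = 73.58 / 630.11 = 11.68%.
Labor force participation rate = 630.11 / 1,077.60 = 58.47%.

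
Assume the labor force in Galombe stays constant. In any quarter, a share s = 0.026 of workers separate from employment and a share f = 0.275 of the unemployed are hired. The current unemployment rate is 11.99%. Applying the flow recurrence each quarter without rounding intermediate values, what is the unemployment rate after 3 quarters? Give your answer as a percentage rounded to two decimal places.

With a fixed labor force, u_{t+1} = u_t + s·(1−u_t) − f·u_t = u_t·(1−s−f) + s.
Here 1−s−f = 0.699 and s = 0.026.
u_1 = 0.119900 × 0.699 + 0.026 = 0.109810.
u_2 = 0.109810 × 0.699 + 0.026 = 0.102757.
u_3 = 0.102757 × 0.699 + 0.026 = 0.097827.

Unemployment rate after three quarters ≈ 9.78%.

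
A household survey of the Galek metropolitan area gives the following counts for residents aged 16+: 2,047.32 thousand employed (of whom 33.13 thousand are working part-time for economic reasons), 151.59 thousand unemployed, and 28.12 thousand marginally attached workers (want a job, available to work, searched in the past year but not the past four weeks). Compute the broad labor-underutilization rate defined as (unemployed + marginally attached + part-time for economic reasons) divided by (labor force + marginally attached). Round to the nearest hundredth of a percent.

Labor force = 2,047.32 + 151.59 = 2,198.91 thousand.
Numerator = 151.59 + 28.12 + 33.13 = 212.84 thousand.
Denominator = 2,198.91 + 28.12 = 2,227.03 thousand.
Broad rate = 212.84 / 2,227.03 = 9.56%.

Broad underutilization rate ≈ 9.56%.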